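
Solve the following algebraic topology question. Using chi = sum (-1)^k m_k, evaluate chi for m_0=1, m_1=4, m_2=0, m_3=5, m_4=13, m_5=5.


Morse theory: chi(M) = sum_k (-1)^k m_k where m_k = #(index-k critical points).
= (1) + (-4) + (0) + (-5) + (13) + (-5) = 0

0


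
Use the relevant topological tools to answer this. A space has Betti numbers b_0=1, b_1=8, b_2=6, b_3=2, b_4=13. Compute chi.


chi = sum_k (-1)^k b_k.
= (1) + (-8) + (6) + (-2) + (13)
= 10

10


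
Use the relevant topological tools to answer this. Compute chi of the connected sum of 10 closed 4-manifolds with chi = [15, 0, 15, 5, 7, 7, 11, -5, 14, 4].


For n-manifolds: chi(A#B) = chi(A) + chi(B) - chi(S^4).
chi(S^4) = 1 + (-1)^4 = 2.
chi(#) = (sum chi_i) - (10-1)*chi(S^4) = 73 - 9*2 = 55

55


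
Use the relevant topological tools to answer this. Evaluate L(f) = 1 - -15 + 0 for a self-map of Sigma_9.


L(f) = tr(f_0*) - tr(f_1*) + tr(f_2*).
= 1 - (-15) + (0)
= 16

16


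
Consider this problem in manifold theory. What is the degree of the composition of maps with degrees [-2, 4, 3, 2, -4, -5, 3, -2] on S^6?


Degree is multiplicative: deg(composition) = product of degrees.
= (-2) * (4) * (3) * (2) * (-4) * (-5) * (3) * (-2) = 5760

5760


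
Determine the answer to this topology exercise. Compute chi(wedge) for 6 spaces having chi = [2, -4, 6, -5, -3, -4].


chi(A v B) = chi(A) + chi(B) - 1 (one point identified).
For 6 spaces: chi = (sum chi_i) - (6 - 1).
sum = -8; chi = -8 - 5 = -13

-13


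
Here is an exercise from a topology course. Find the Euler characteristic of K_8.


K_8: V = 8, E = C(8,2) = 28.
chi = V - E = 8 - 28 = -20

-20


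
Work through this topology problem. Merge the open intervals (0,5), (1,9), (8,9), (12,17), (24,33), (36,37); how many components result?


Sort and merge overlapping open intervals.
Merged: (0,9), (12,17), (24,33), (36,37).
Number of components = 4

4


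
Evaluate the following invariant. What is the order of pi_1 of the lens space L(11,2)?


pi_1(L(p,q)) = Z/pZ for any q coprime to p.
|pi_1(L(11,2))| = 11

11


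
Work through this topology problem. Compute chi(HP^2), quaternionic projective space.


HP^2 has one cell in each dimension 0, 4, ..., 4*2 (2+1 cells, all even-dim).
chi = 2 + 1 = 3

3


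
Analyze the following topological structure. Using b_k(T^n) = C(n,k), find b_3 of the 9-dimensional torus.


By the Kunneth formula, b_k(T^n) = C(n,k).
b_3(T^9) = C(9,3).
C(9,3) = 9!/(3!*6!) = 84

84


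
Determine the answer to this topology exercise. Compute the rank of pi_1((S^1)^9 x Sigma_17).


pi_1(A x B) = pi_1(A) x pi_1(B); rank of abelianization = b_1.
b_1(T^9) = 9, b_1(Sigma_17) = 2*17 = 34.
b_1(product) = 9 + 34 = 43

43


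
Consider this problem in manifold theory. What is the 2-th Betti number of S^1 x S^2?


Each S^d has Poincare polynomial 1 + t^d.
The product S^1 x S^2 has Poincare polynomial prod(1+t^d_i).
Expanding: b_0=1, b_1=1, b_2=1, b_3=1.
b_2 = 1

1


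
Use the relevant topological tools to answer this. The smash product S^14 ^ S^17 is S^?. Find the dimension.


S^m ^ S^n = S^{m+n}.
k = 14 + 17 = 31

31


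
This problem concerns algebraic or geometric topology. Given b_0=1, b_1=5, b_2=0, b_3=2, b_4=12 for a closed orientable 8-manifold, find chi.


By Poincare duality b_k = b_{8-k}, so full Betti numbers: b_0=1, b_1=5, b_2=0, b_3=2, b_4=12, b_5=2, b_6=0, b_7=5, b_8=1.
chi = sum (-1)^k b_k = 0

0


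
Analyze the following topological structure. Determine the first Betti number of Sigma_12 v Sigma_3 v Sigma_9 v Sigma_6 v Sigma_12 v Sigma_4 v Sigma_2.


For a wedge X v Y: reduced H_k(X v Y) = H_k(X) + H_k(Y).
Each Sigma_g contributes b_1 = 2g.
b_1 = 24 + 6 + 18 + 12 + 24 + 8 + 4 = 96

96


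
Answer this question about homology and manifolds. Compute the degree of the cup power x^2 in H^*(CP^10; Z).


|x| = 2 in H^*(CP^n).
|x^2| = 2 * |x| = 2 * 2 = 4

4


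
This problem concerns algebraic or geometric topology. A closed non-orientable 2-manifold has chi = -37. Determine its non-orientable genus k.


chi = 2 - k for closed non-orientable surfaces with k crosscaps.
-37 = 2 - k
k = 2 - (-37) = 39

39


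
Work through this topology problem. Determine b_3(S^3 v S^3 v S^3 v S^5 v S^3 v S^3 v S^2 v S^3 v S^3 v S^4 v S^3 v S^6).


For a wedge of spheres, H_k (k>0) is free on one generator per sphere of dimension k.
Spheres of dimension 3: count = 8.
b_3 = 8

8


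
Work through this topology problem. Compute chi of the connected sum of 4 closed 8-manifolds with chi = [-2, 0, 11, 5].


For n-manifolds: chi(A#B) = chi(A) + chi(B) - chi(S^8).
chi(S^8) = 1 + (-1)^8 = 2.
chi(#) = (sum chi_i) - (4-1)*chi(S^8) = 14 - 3*2 = 8

8


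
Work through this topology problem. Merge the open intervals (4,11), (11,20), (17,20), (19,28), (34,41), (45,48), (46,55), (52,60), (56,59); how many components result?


Sort and merge overlapping open intervals.
Merged: (4,11), (11,28), (34,41), (45,60).
Number of components = 4

4


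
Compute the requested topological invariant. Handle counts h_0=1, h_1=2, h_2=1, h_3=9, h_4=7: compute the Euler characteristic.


Handles of index k contribute (-1)^k to chi (same as CW cells).
chi = (1) + (-2) + (1) + (-9) + (7) = -2

-2


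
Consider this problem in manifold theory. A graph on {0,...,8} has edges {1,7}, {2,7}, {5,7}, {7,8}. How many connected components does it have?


Run DFS/union-find over 9 vertices.
V = 9, E = 4.
Number of components = 5

5


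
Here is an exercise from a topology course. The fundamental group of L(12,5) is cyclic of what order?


pi_1(L(p,q)) = Z/pZ for any q coprime to p.
|pi_1(L(12,5))| = 12

12


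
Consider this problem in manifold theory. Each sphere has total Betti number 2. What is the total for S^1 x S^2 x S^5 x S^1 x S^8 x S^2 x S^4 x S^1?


Total Betti number is multiplicative under products.
Each S^d (d>=1) has total Betti number 2.
There are 8 sphere factors.
Total = 2^8 = 256

256


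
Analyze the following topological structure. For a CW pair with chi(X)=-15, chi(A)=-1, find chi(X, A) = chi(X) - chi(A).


Relative Euler characteristic: chi(X, A) = chi(X) - chi(A).
= -15 - (-1) = -14

-14


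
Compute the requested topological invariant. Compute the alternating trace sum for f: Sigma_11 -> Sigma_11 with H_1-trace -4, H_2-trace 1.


L(f) = tr(f_0*) - tr(f_1*) + tr(f_2*).
= 1 - (-4) + (1)
= 6

6


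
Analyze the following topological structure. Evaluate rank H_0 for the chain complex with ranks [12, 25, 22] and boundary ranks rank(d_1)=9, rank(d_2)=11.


rank H_k = rank(ker d_k) - rank(im d_{k+1}).
rank(ker d_0) = rank(C_0) - rank(d_0) = 12 - 0 = 12.
rank(im d_{0+1}) = 9.
rank H_0 = 12 - 9 = 3

3


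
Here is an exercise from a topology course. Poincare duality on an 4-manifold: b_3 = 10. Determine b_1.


Poincare duality for closed orientable n-manifolds: b_k = b_{n-k}.
Here n = 4, so b_1 = b_3 = 10

10


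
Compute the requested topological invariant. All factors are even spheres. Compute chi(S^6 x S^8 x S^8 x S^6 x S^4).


chi is multiplicative: chi(X x Y) = chi(X) chi(Y).
Each even-dim sphere has chi = 2. There are 5 factors.
chi = 2^5 = 32

32


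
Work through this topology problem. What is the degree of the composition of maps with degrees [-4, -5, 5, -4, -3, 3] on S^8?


Degree is multiplicative: deg(composition) = product of degrees.
= (-4) * (-5) * (5) * (-4) * (-3) * (3) = 3600

3600


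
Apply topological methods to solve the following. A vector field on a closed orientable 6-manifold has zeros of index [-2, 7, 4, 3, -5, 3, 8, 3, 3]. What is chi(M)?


Poincare-Hopf: chi(M) = sum of indices of zeros.
chi = (-2) + (7) + (4) + (3) + (-5) + (3) + (8) + (3) + (3) = 24

24


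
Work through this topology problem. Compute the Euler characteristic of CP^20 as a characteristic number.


For any closed oriented manifold, <e(TM),[M]> = chi(M).
chi(CP^20) = 20+1 = 21

21


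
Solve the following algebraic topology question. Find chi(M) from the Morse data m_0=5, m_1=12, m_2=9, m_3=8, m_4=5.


Morse theory: chi(M) = sum_k (-1)^k m_k where m_k = #(index-k critical points).
= (5) + (-12) + (9) + (-8) + (5) = -1

-1


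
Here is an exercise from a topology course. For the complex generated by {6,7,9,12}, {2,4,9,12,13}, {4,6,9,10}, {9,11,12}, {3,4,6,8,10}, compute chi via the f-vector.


Enumerate all faces; f-vector: f_0=11, f_1=28, f_2=28, f_3=12, f_4=2.
chi = sum (-1)^k f_k = 1

1


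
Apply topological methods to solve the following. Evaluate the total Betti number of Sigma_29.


For Sigma_29: b_0 = 1, b_1 = 2g = 58, b_2 = 1.
Total = 1 + 58 + 1 = 60

60


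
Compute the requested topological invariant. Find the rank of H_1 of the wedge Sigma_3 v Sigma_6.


For a wedge: H_1(A v B) = H_1(A) + H_1(B).
b_1(Sigma_3) = 6, b_1(Sigma_6) = 12.
b_1 = 6 + 12 = 18

18


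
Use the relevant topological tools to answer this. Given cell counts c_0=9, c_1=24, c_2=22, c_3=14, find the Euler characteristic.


chi = sum_k (-1)^k c_k.
= (-1)^0*9 + (-1)^1*24 + (-1)^2*22 + (-1)^3*14
= (9) + (-24) + (22) + (-14)
= -7

-7


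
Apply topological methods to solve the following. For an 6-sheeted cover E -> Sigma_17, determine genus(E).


For an n-sheeted cover: chi(E) = n * chi(B).
chi(Sigma_17) = 2 - 2*17 = -32.
chi(E) = 6 * (-32) = -192.
genus(E) = (2 - chi(E))/2 = (2 - (-192))/2 = 194/2 = 97

97


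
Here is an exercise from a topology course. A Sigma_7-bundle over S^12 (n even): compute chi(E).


chi(S^12) = 2 (n even), chi(Sigma_7) = 2 - 2*7 = -12.
chi(E) = 2 * (-12) = -24

-24


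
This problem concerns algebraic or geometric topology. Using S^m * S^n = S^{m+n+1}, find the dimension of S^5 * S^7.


Join of spheres: S^m * S^n = S^{m+n+1}.
dim = 5 + 7 + 1 = 13

13


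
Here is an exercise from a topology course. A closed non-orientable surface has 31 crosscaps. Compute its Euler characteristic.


For a non-orientable closed surface with k crosscaps: chi = 2 - k.
Here k = 31.
chi = 2 - 31 = -29

-29


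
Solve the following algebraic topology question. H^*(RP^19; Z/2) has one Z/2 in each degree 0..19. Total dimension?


H^k(RP^19; Z/2) = Z/2 for each 0 <= k <= 19.
Total dimension = 19 + 1 = 20

20


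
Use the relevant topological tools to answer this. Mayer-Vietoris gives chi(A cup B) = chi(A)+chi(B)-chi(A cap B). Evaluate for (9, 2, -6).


chi(A cup B) = chi(A) + chi(B) - chi(A cap B)
= 9 + (2) - (-6)
= 17

17


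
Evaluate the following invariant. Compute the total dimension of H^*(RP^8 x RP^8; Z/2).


dim H^*(RP^n; Z/2) = n+1 (one Z/2 in each degree 0..n).
Total Betti number is multiplicative.
Total = (8+1) * (8+1) = 9 * 9 = 81

81


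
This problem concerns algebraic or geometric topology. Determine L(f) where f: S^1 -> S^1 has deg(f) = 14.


On S^1: L(f) = tr(f_0*) + (-1)^1 tr(f_1*) = 1 + (-1)^1 * deg(f).
L(f) = 1 + (-1)^1 * 14 = 1 + -14 = -13

-13


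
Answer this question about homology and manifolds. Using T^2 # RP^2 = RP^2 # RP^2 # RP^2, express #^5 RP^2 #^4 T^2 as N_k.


Since a >= 1, the sum is non-orientable; each T^2 can be replaced by RP^2 # RP^2 (since T^2#RP^2 = 3RP^2).
Total crosscaps k = 5 + 2*4 = 13.
Check via chi: chi = 5*1 + 4*0 - (5+4-1)*2 = -11 = 2 - k = -11. Consistent.

13


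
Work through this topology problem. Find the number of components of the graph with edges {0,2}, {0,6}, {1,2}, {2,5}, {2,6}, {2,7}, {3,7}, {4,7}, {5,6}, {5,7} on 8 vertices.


Run DFS/union-find over 8 vertices.
V = 8, E = 10.
Number of components = 1

1


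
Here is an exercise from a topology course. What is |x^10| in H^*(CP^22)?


|x| = 2 in H^*(CP^n).
|x^10| = 10 * |x| = 10 * 2 = 20

20


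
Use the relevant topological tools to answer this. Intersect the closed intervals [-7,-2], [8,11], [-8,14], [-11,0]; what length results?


Intersection = [max(a_i), min(b_i)] = [8, -2].
Since 8 > -2, the intersection is empty.
Length = 0

0


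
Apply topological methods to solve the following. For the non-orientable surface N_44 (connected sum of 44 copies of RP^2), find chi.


For a non-orientable closed surface with k crosscaps: chi = 2 - k.
Here k = 44.
chi = 2 - 44 = -42

-42


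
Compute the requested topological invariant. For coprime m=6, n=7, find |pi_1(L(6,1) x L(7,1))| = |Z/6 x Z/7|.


pi_1(X x Y) = pi_1(X) x pi_1(Y).
pi_1(L(6,1)) = Z/6, pi_1(L(7,1)) = Z/7.
|Z/6 x Z/7| = 6 * 7 = 42

42


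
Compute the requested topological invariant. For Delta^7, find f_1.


Delta^7 has 7+1 vertices. A 1-face is a choice of 1+1 vertices.
f_1 = C(7+1, 1+1) = C(8,2) = 28

28


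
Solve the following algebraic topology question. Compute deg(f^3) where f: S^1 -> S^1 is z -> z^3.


deg(f) = 3. Degree is multiplicative: deg(f^3) = (deg f)^3.
deg(f^3) = (3)^3 = 27

27


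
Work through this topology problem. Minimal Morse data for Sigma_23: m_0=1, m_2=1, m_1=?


A perfect Morse function has m_k = b_k.
For Sigma_23: b_0=1, b_1=2g=46, b_2=1.
Saddles m_1 = 2g = 46

46


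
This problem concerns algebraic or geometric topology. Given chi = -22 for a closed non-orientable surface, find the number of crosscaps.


chi = 2 - k for closed non-orientable surfaces with k crosscaps.
-22 = 2 - k
k = 2 - (-22) = 24

24


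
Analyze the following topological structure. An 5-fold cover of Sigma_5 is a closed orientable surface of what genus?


For an n-sheeted cover: chi(E) = n * chi(B).
chi(Sigma_5) = 2 - 2*5 = -8.
chi(E) = 5 * (-8) = -40.
genus(E) = (2 - chi(E))/2 = (2 - (-40))/2 = 42/2 = 21

21


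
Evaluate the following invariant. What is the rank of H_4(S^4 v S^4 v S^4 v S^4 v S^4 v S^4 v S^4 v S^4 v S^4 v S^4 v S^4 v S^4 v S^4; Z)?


For a wedge of spheres, H_k (k>0) is free on one generator per sphere of dimension k.
Spheres of dimension 4: count = 13.
b_4 = 13

13


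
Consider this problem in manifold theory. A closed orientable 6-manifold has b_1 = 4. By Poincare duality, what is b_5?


Poincare duality for closed orientable n-manifolds: b_k = b_{n-k}.
Here n = 6, so b_5 = b_1 = 4

4


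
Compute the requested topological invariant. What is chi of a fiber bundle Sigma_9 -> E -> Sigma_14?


For a fiber bundle F -> E -> B (with CW structure): chi(E) = chi(B) * chi(F).
chi(Sigma_14) = -26, chi(Sigma_9) = -16.
chi(E) = (-26) * (-16) = 416

416


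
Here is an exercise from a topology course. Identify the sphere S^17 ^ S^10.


S^m ^ S^n = S^{m+n}.
k = 17 + 10 = 27

27


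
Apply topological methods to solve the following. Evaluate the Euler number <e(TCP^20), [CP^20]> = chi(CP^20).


For any closed oriented manifold, <e(TM),[M]> = chi(M).
chi(CP^20) = 20+1 = 21

21


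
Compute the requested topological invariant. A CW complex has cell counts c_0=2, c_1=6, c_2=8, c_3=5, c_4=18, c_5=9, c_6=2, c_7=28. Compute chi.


chi = sum_k (-1)^k c_k.
= (-1)^0*2 + (-1)^1*6 + (-1)^2*8 + (-1)^3*5 + (-1)^4*18 + (-1)^5*9 + (-1)^6*2 + (-1)^7*28
= (2) + (-6) + (8) + (-5) + (18) + (-9) + (2) + (-28)
= -18

-18


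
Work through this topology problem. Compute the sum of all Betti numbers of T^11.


b_k(T^11) = C(11,k), so the sum over k is sum_k C(11,k) = 2^11.
Total = 2^11 = 2048

2048


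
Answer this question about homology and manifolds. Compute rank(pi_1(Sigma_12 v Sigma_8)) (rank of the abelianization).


For a wedge: H_1(A v B) = H_1(A) + H_1(B).
b_1(Sigma_12) = 24, b_1(Sigma_8) = 16.
b_1 = 24 + 16 = 40

40


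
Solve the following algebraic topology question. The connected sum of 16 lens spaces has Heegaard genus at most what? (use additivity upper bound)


Heegaard genus satisfies g(A#B) <= g(A) + g(B).
Each lens space has g = 1.
Upper bound: 16 * 1 = 16

16


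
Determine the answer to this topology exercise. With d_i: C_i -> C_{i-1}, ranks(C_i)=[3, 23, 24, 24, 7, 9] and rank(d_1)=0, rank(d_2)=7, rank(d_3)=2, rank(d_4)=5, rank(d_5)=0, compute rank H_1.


rank H_k = rank(ker d_k) - rank(im d_{k+1}).
rank(ker d_1) = rank(C_1) - rank(d_1) = 23 - 0 = 23.
rank(im d_{1+1}) = 7.
rank H_1 = 23 - 7 = 16

16


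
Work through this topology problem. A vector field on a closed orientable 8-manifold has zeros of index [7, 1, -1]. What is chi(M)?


Poincare-Hopf: chi(M) = sum of indices of zeros.
chi = (7) + (1) + (-1) = 7

7


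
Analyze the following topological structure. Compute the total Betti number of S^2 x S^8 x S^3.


Total Betti number is multiplicative under products.
Each S^d (d>=1) has total Betti number 2.
There are 3 sphere factors.
Total = 2^3 = 8

8


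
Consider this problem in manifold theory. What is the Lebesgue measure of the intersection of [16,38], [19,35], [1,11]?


Intersection = [max(a_i), min(b_i)] = [19, 11].
Since 19 > 11, the intersection is empty.
Length = 0

0


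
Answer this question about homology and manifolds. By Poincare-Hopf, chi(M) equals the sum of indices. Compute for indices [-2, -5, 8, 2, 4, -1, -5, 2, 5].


Poincare-Hopf: chi(M) = sum of indices of zeros.
chi = (-2) + (-5) + (8) + (2) + (4) + (-1) + (-5) + (2) + (5) = 8

8


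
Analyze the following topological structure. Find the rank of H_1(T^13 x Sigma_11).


pi_1(A x B) = pi_1(A) x pi_1(B); rank of abelianization = b_1.
b_1(T^13) = 13, b_1(Sigma_11) = 2*11 = 22.
b_1(product) = 13 + 22 = 35

35


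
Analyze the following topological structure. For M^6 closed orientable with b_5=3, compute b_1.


Poincare duality for closed orientable n-manifolds: b_k = b_{n-k}.
Here n = 6, so b_1 = b_5 = 3

3


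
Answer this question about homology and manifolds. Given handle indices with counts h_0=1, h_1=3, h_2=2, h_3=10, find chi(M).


Handles of index k contribute (-1)^k to chi (same as CW cells).
chi = (1) + (-3) + (2) + (-10) = -10

-10


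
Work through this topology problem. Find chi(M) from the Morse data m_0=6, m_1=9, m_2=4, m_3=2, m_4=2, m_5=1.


Morse theory: chi(M) = sum_k (-1)^k m_k where m_k = #(index-k critical points).
= (6) + (-9) + (4) + (-2) + (2) + (-1) = 0

0


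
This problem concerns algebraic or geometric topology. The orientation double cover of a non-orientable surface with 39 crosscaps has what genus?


chi(N_39) = 2 - 39 = -37.
Double cover: chi(Sigma_g) = 2 * chi(N_39) = 2*(-37) = -74.
2 - 2g = -74, so g = (2 - (-74))/2 = 76/2 = 38

38


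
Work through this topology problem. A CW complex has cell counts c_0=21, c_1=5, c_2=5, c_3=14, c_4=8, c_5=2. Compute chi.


chi = sum_k (-1)^k c_k.
= (-1)^0*21 + (-1)^1*5 + (-1)^2*5 + (-1)^3*14 + (-1)^4*8 + (-1)^5*2
= (21) + (-5) + (5) + (-14) + (8) + (-2)
= 13

13


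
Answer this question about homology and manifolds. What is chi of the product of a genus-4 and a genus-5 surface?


chi(Sigma_4) = 2 - 2*4 = -6
chi(Sigma_5) = 2 - 2*5 = -8
chi(product) = (-6) * (-8) = 48

48


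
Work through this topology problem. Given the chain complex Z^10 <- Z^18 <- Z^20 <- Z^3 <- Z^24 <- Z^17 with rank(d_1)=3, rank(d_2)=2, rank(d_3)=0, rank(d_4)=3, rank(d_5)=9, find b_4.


rank H_k = rank(ker d_k) - rank(im d_{k+1}).
rank(ker d_4) = rank(C_4) - rank(d_4) = 24 - 3 = 21.
rank(im d_{4+1}) = 9.
rank H_4 = 21 - 9 = 12

12


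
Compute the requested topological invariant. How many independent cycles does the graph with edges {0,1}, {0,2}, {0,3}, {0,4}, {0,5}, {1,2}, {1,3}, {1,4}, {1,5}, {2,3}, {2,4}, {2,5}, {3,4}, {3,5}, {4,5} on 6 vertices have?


b_1 = E - V + (number of components).
E = 15, V = 6, components = 1.
b_1 = 15 - 6 + 1 = 10

10


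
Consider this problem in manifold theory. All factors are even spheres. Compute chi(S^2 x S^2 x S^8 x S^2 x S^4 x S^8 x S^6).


chi is multiplicative: chi(X x Y) = chi(X) chi(Y).
Each even-dim sphere has chi = 2. There are 7 factors.
chi = 2^7 = 128

128


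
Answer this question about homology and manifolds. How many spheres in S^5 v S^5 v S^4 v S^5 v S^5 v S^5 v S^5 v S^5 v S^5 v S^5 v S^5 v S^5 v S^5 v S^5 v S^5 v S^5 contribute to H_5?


For a wedge of spheres, H_k (k>0) is free on one generator per sphere of dimension k.
Spheres of dimension 5: count = 15.
b_5 = 15

15


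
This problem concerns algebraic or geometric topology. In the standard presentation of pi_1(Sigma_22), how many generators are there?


Standard presentation: pi_1(Sigma_g) = <a_1,b_1,...,a_g,b_g | [a_1,b_1]...[a_g,b_g] = 1>.
Number of generators = 2g = 2*22 = 44

44


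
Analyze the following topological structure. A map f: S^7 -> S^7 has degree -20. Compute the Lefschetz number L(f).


On S^7: L(f) = tr(f_0*) + (-1)^7 tr(f_7*) = 1 + (-1)^7 * deg(f).
L(f) = 1 + (-1)^7 * -20 = 1 + 20 = 21

21


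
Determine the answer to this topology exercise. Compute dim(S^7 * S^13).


Join of spheres: S^m * S^n = S^{m+n+1}.
dim = 7 + 13 + 1 = 21

21


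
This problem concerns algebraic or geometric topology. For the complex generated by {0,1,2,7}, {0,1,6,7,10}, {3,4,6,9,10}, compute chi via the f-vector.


Enumerate all faces; f-vector: f_0=9, f_1=22, f_2=23, f_3=11, f_4=2.
chi = sum (-1)^k f_k = 1

1


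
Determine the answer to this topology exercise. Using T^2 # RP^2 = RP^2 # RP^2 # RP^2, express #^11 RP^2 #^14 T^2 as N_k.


Since a >= 1, the sum is non-orientable; each T^2 can be replaced by RP^2 # RP^2 (since T^2#RP^2 = 3RP^2).
Total crosscaps k = 11 + 2*14 = 39.
Check via chi: chi = 11*1 + 14*0 - (11+14-1)*2 = -37 = 2 - k = -37. Consistent.

39


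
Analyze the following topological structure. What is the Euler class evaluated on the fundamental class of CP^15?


For any closed oriented manifold, <e(TM),[M]> = chi(M).
chi(CP^15) = 15+1 = 16

16


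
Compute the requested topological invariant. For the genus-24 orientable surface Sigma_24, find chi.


For a closed orientable surface of genus g: chi = 2 - 2g.
Here g = 24.
chi = 2 - 2*24 = 2 - 48 = -46

-46


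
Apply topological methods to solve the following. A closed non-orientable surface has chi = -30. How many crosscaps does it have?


chi = 2 - k for closed non-orientable surfaces with k crosscaps.
-30 = 2 - k
k = 2 - (-30) = 32

32


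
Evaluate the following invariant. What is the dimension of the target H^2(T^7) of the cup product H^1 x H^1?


Cup product: H^p x H^q -> H^{p+q}; here p+q = 1+1 = 2.
rank H^k(T^n) = C(n,k).
C(7,2) = 21

21


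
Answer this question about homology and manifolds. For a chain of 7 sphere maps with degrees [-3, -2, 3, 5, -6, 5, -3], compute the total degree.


Degree is multiplicative: deg(composition) = product of degrees.
= (-3) * (-2) * (3) * (5) * (-6) * (5) * (-3) = 8100

8100


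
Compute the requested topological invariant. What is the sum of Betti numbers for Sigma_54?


For Sigma_54: b_0 = 1, b_1 = 2g = 108, b_2 = 1.
Total = 1 + 108 + 1 = 110

110


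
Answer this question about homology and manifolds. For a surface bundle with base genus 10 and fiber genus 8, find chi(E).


For a fiber bundle F -> E -> B (with CW structure): chi(E) = chi(B) * chi(F).
chi(Sigma_10) = -18, chi(Sigma_8) = -14.
chi(E) = (-18) * (-14) = 252

252


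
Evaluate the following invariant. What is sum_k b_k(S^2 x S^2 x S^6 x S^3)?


Total Betti number is multiplicative under products.
Each S^d (d>=1) has total Betti number 2.
There are 4 sphere factors.
Total = 2^4 = 16

16


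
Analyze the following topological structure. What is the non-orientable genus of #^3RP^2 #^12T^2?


Since a >= 1, the sum is non-orientable; each T^2 can be replaced by RP^2 # RP^2 (since T^2#RP^2 = 3RP^2).
Total crosscaps k = 3 + 2*12 = 27.
Check via chi: chi = 3*1 + 12*0 - (3+12-1)*2 = -25 = 2 - k = -25. Consistent.

27


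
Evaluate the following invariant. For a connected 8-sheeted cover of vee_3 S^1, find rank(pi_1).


Nielsen-Schreier: an index-n subgroup of F_r is free of rank 1 + n(r-1).
Equivalently: chi(cover) = n*chi(base); chi(vee_r S^1) = 1 - 3 = -2.
chi(E) = 8*(-2) = -16; rank = 1 - chi(E) = 1 - (-16) = 17.
rank = 1 + 8*(3-1) = 1 + 16 = 17

17


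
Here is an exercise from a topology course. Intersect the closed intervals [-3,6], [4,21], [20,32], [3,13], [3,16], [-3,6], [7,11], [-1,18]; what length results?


Intersection = [max(a_i), min(b_i)] = [20, 6].
Since 20 > 6, the intersection is empty.
Length = 0

0


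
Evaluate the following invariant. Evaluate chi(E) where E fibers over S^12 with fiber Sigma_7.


chi(S^12) = 2 (n even), chi(Sigma_7) = 2 - 2*7 = -12.
chi(E) = 2 * (-12) = -24

-24


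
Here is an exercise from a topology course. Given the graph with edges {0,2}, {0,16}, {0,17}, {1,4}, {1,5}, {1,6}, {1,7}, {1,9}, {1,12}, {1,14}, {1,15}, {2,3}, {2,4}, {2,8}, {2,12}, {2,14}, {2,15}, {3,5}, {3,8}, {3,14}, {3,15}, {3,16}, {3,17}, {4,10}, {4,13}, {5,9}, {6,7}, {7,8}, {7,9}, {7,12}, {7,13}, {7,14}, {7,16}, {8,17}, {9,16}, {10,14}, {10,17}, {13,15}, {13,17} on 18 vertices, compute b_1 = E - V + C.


b_1 = E - V + (number of components).
E = 39, V = 18, components = 2.
b_1 = 39 - 18 + 2 = 23

23


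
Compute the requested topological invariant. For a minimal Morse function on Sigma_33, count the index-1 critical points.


A perfect Morse function has m_k = b_k.
For Sigma_33: b_0=1, b_1=2g=66, b_2=1.
Saddles m_1 = 2g = 66

66


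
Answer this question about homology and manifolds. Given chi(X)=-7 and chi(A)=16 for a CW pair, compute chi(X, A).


Relative Euler characteristic: chi(X, A) = chi(X) - chi(A).
= -7 - (16) = -23

-23


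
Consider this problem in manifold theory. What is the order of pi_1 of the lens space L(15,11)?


pi_1(L(p,q)) = Z/pZ for any q coprime to p.
|pi_1(L(15,11))| = 15

15


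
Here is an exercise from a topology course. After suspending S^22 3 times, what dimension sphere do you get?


Each suspension raises dimension by 1: Sigma S^n = S^{n+1}.
Sigma^3 S^22 = S^{22+3} = S^25

25


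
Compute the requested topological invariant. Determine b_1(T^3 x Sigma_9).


pi_1(A x B) = pi_1(A) x pi_1(B); rank of abelianization = b_1.
b_1(T^3) = 3, b_1(Sigma_9) = 2*9 = 18.
b_1(product) = 3 + 18 = 21

21


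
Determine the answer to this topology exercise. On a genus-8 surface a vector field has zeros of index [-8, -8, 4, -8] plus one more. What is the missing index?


Poincare-Hopf: sum of indices = chi(M).
chi(Sigma_8) = 2 - 2*8 = -14.
Sum of known indices = -20.
x = chi - (sum known) = -14 - (-20) = 6

6


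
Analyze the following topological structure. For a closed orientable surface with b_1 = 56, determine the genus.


For a closed orientable surface: b_1 = 2g.
56 = 2g
g = 56 / 2 = 28

28


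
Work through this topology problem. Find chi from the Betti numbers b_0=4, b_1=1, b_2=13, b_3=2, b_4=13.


chi = sum_k (-1)^k b_k.
= (4) + (-1) + (13) + (-2) + (13)
= 27

27


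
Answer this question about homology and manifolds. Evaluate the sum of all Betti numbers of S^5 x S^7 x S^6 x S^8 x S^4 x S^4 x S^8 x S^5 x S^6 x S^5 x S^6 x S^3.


Total Betti number is multiplicative under products.
Each S^d (d>=1) has total Betti number 2.
There are 12 sphere factors.
Total = 2^12 = 4096

4096


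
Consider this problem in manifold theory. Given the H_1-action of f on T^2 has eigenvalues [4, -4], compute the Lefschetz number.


For a torus self-map: L(f) = det(I - A) where A acts on H_1.
L(f) = (1-4) * (1--4) = -3 * 5 = -15

-15


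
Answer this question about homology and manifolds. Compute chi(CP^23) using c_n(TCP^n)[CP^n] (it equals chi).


For any closed oriented manifold, <e(TM),[M]> = chi(M).
chi(CP^23) = 23+1 = 24

24


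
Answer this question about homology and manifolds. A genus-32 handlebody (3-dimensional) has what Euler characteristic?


A genus-g handlebody deformation retracts to a wedge of g circles.
chi(vee_g S^1) = 1 - g.
chi(H_32) = 1 - 32 = -31

-31


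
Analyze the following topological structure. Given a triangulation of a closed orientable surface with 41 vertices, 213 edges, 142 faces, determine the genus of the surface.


chi = V - E + F = 41 - 213 + 142 = -30
For orientable closed surface: chi = 2 - 2g, so g = (2 - chi)/2.
g = (2 - (-30)) / 2 = 32 / 2 = 16

16


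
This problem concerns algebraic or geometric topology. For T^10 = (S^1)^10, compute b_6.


By the Kunneth formula, b_k(T^n) = C(n,k).
b_6(T^10) = C(10,6).
C(10,6) = 10!/(6!*4!) = 210

210


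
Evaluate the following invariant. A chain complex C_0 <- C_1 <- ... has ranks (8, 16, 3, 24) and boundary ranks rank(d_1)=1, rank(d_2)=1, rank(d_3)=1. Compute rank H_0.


rank H_k = rank(ker d_k) - rank(im d_{k+1}).
rank(ker d_0) = rank(C_0) - rank(d_0) = 8 - 0 = 8.
rank(im d_{0+1}) = 1.
rank H_0 = 8 - 1 = 7

7


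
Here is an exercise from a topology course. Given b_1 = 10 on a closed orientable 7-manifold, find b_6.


Poincare duality for closed orientable n-manifolds: b_k = b_{n-k}.
Here n = 7, so b_6 = b_1 = 10

10


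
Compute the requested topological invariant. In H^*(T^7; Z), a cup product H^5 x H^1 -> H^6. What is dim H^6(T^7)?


Cup product: H^p x H^q -> H^{p+q}; here p+q = 5+1 = 6.
rank H^k(T^n) = C(n,k).
C(7,6) = 7

7


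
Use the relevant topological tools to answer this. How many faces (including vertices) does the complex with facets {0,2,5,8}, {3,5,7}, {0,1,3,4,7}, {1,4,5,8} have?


Each maximal simplex on m vertices has 2^m - 1 nonempty faces.
Take the union (dedupe shared faces).
Total distinct faces = 57

57


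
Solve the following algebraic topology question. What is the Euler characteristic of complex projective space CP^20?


CP^20 has one cell in each even dimension 0, 2, ..., 2*20 (20+1 cells total).
All cells are even-dimensional, so chi = number of cells.
chi = 20 + 1 = 21

21


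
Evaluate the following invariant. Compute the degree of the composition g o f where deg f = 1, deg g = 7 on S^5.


Degree is multiplicative under composition: deg(g o f) = deg(g) * deg(f).
= 7 * 1 = 7

7


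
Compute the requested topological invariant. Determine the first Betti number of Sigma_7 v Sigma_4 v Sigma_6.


For a wedge X v Y: reduced H_k(X v Y) = H_k(X) + H_k(Y).
Each Sigma_g contributes b_1 = 2g.
b_1 = 14 + 8 + 12 = 34

34


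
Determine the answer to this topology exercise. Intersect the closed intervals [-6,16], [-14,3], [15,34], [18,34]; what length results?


Intersection = [max(a_i), min(b_i)] = [18, 3].
Since 18 > 3, the intersection is empty.
Length = 0

0


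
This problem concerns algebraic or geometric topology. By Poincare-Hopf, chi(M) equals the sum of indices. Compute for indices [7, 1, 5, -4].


Poincare-Hopf: chi(M) = sum of indices of zeros.
chi = (7) + (1) + (5) + (-4) = 9

9


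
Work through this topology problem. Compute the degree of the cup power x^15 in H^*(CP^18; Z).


|x| = 2 in H^*(CP^n).
|x^15| = 15 * |x| = 15 * 2 = 30

30


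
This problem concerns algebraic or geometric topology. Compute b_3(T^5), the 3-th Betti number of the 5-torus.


By the Kunneth formula, b_k(T^n) = C(n,k).
b_3(T^5) = C(5,3).
C(5,3) = 5!/(3!*2!) = 10

10


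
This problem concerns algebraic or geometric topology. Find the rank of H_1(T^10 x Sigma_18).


pi_1(A x B) = pi_1(A) x pi_1(B); rank of abelianization = b_1.
b_1(T^10) = 10, b_1(Sigma_18) = 2*18 = 36.
b_1(product) = 10 + 36 = 46

46


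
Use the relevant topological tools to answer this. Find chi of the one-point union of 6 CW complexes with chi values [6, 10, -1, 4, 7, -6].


chi(A v B) = chi(A) + chi(B) - 1 (one point identified).
For 6 spaces: chi = (sum chi_i) - (6 - 1).
sum = 20; chi = 20 - 5 = 15

15


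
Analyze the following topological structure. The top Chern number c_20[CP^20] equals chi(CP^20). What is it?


For any closed oriented manifold, <e(TM),[M]> = chi(M).
chi(CP^20) = 20+1 = 21

21


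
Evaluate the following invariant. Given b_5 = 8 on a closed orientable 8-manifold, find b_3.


Poincare duality for closed orientable n-manifolds: b_k = b_{n-k}.
Here n = 8, so b_3 = b_5 = 8

8


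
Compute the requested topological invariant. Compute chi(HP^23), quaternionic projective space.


HP^23 has one cell in each dimension 0, 4, ..., 4*23 (23+1 cells, all even-dim).
chi = 23 + 1 = 24

24


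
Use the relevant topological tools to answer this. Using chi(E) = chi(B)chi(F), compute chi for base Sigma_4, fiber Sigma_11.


For a fiber bundle F -> E -> B (with CW structure): chi(E) = chi(B) * chi(F).
chi(Sigma_4) = -6, chi(Sigma_11) = -20.
chi(E) = (-6) * (-20) = 120

120


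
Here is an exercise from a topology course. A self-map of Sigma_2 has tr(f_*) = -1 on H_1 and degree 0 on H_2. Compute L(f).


L(f) = tr(f_0*) - tr(f_1*) + tr(f_2*).
= 1 - (-1) + (0)
= 2

2


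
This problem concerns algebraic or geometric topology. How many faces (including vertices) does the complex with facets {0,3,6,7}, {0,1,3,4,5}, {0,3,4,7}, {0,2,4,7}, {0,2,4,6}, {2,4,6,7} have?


Each maximal simplex on m vertices has 2^m - 1 nonempty faces.
Take the union (dedupe shared faces).
Total distinct faces = 64

64


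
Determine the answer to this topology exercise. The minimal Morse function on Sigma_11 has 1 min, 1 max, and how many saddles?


A perfect Morse function has m_k = b_k.
For Sigma_11: b_0=1, b_1=2g=22, b_2=1.
Saddles m_1 = 2g = 22

22


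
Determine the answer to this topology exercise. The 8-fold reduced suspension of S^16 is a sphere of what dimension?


Each suspension raises dimension by 1: Sigma S^n = S^{n+1}.
Sigma^8 S^16 = S^{16+8} = S^24

24


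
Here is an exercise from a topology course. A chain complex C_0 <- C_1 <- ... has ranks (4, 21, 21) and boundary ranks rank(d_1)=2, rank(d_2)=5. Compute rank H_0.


rank H_k = rank(ker d_k) - rank(im d_{k+1}).
rank(ker d_0) = rank(C_0) - rank(d_0) = 4 - 0 = 4.
rank(im d_{0+1}) = 2.
rank H_0 = 4 - 2 = 2

2


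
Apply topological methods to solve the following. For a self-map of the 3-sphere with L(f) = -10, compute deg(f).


L(f) = 1 + (-1)^3 deg(f) on S^3.
-10 = 1 + (-1)^3 * deg(f)
(-1)^3 * deg(f) = -11
deg(f) = 11

11


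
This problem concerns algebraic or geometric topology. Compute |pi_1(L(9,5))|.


pi_1(L(p,q)) = Z/pZ for any q coprime to p.
|pi_1(L(9,5))| = 9

9


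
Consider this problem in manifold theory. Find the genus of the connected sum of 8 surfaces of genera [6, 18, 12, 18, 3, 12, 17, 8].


Genus is additive under connected sum of orientable surfaces.
g = 6 + 18 + 12 + 18 + 3 + 12 + 17 + 8 = 94

94


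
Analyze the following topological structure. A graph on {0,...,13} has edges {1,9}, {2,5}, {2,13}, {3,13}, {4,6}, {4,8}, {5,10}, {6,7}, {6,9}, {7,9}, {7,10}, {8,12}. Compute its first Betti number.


b_1 = E - V + (number of components).
E = 12, V = 14, components = 3.
b_1 = 12 - 14 + 3 = 1

1


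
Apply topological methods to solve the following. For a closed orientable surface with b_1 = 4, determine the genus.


For a closed orientable surface: b_1 = 2g.
4 = 2g
g = 4 / 2 = 2

2


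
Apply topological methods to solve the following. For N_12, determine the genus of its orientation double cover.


chi(N_12) = 2 - 12 = -10.
Double cover: chi(Sigma_g) = 2 * chi(N_12) = 2*(-10) = -20.
2 - 2g = -20, so g = (2 - (-20))/2 = 22/2 = 11

11


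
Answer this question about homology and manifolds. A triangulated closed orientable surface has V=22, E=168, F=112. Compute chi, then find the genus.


chi = V - E + F = 22 - 168 + 112 = -34
For orientable closed surface: chi = 2 - 2g, so g = (2 - chi)/2.
g = (2 - (-34)) / 2 = 36 / 2 = 18

18


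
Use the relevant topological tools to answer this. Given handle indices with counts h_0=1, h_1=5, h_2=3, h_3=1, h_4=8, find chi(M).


Handles of index k contribute (-1)^k to chi (same as CW cells).
chi = (1) + (-5) + (3) + (-1) + (8) = 6

6


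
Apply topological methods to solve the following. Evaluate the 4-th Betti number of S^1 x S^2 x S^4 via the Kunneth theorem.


Each S^d has Poincare polynomial 1 + t^d.
The product S^1 x S^2 x S^4 has Poincare polynomial prod(1+t^d_i).
Expanding: b_0=1, b_1=1, b_2=1, b_3=1, b_4=1, b_5=1, b_6=1, b_7=1.
b_4 = 1

1


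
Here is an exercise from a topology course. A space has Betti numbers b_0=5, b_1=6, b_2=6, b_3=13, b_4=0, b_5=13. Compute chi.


chi = sum_k (-1)^k b_k.
= (5) + (-6) + (6) + (-13) + (0) + (-13)
= -21

-21


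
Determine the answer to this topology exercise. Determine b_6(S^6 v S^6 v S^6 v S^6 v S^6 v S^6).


For a wedge of spheres, H_k (k>0) is free on one generator per sphere of dimension k.
Spheres of dimension 6: count = 6.
b_6 = 6

6


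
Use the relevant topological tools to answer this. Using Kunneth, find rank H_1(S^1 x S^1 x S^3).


Each S^d has Poincare polynomial 1 + t^d.
The product S^1 x S^1 x S^3 has Poincare polynomial prod(1+t^d_i).
Expanding: b_0=1, b_1=2, b_2=1, b_3=1, b_4=2, b_5=1.
b_1 = 2

2


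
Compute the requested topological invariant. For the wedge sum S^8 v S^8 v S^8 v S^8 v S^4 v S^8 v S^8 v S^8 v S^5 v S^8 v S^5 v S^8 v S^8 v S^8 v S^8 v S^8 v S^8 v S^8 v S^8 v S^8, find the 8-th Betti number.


For a wedge of spheres, H_k (k>0) is free on one generator per sphere of dimension k.
Spheres of dimension 8: count = 17.
b_8 = 17

17


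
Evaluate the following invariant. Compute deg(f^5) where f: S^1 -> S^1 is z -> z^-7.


deg(f) = -7. Degree is multiplicative: deg(f^5) = (deg f)^5.
deg(f^5) = (-7)^5 = -16807

-16807


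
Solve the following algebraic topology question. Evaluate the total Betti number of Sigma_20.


For Sigma_20: b_0 = 1, b_1 = 2g = 40, b_2 = 1.
Total = 1 + 40 + 1 = 42

42


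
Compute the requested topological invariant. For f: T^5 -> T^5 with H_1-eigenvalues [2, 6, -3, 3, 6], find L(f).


For a torus self-map: L(f) = det(I - A) where A acts on H_1.
L(f) = (1-2) * (1-6) * (1--3) * (1-3) * (1-6) = -1 * -5 * 4 * -2 * -5 = 200

200


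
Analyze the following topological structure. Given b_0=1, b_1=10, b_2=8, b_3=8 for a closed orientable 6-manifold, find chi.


By Poincare duality b_k = b_{6-k}, so full Betti numbers: b_0=1, b_1=10, b_2=8, b_3=8, b_4=8, b_5=10, b_6=1.
chi = sum (-1)^k b_k = -10

-10


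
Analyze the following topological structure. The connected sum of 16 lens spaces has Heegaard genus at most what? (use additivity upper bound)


Heegaard genus satisfies g(A#B) <= g(A) + g(B).
Each lens space has g = 1.
Upper bound: 16 * 1 = 16

16


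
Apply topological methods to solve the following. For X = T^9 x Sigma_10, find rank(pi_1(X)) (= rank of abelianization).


pi_1(A x B) = pi_1(A) x pi_1(B); rank of abelianization = b_1.
b_1(T^9) = 9, b_1(Sigma_10) = 2*10 = 20.
b_1(product) = 9 + 20 = 29

29


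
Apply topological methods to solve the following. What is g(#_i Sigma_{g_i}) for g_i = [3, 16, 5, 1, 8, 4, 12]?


Genus is additive under connected sum of orientable surfaces.
g = 3 + 16 + 5 + 1 + 8 + 4 + 12 = 49

49


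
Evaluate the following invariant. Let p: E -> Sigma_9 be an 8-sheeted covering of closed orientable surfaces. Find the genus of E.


For an n-sheeted cover: chi(E) = n * chi(B).
chi(Sigma_9) = 2 - 2*9 = -16.
chi(E) = 8 * (-16) = -128.
genus(E) = (2 - chi(E))/2 = (2 - (-128))/2 = 130/2 = 65

65


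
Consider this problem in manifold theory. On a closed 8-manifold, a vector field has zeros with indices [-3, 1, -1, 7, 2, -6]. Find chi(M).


Poincare-Hopf: chi(M) = sum of indices of zeros.
chi = (-3) + (1) + (-1) + (7) + (2) + (-6) = 0

0


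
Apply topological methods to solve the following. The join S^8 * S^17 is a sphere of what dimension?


Join of spheres: S^m * S^n = S^{m+n+1}.
dim = 8 + 17 + 1 = 26

26


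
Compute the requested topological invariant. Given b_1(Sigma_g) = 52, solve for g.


For a closed orientable surface: b_1 = 2g.
52 = 2g
g = 52 / 2 = 26

26


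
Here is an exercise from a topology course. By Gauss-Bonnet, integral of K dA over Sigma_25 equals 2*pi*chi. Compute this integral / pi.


Gauss-Bonnet: integral K dA = 2*pi*chi(M).
chi(Sigma_25) = 2 - 2*25 = -48.
(integral K dA)/pi = 2*chi = 2*(-48) = -96

-96
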